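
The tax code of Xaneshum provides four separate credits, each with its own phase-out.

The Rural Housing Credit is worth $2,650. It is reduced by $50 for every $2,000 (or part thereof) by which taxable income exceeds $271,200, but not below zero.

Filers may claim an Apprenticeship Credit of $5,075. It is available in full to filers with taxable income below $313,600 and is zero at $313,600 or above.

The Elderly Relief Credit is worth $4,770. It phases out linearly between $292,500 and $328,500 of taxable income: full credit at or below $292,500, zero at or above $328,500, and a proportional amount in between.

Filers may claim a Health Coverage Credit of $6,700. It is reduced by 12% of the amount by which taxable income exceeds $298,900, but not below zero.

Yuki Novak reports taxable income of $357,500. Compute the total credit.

Rural Housing Credit: income exceeds $271,200 by $86,300, which is 44 full-or-partial $2,000 increments; reduction = 44 × $50 = $2,200, leaving $450.
Apprenticeship Credit: $357,500 meets or exceeds the $313,600 cutoff, so the credit is $0.
Elderly Relief Credit: $357,500 is at or above $328,500, so the credit is $0.
Health Coverage Credit: 12% of the $58,600 excess over $298,900 is $7,032 ≥ base, so the credit is $0.
Total: $450 + $0 + $0 + $0 = $450.

$450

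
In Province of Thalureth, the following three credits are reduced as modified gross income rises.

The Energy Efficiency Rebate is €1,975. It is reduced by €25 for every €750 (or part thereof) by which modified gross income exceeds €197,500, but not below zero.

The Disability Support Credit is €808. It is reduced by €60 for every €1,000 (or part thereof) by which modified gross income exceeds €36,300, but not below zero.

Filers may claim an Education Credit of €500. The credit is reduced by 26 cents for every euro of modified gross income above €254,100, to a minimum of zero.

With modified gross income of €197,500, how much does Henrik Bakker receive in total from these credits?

€2,475

Energy Efficiency Rebate: €197,500 is at or below the €197,500 threshold, so the full €1,975 applies.
Disability Support Credit: income exceeds €36,300 by €161,200 → 162 increments × €60 = €9,720 ≥ base, so the credit is €0.
Education Credit: €197,500 is at or below the €254,100 threshold, so the full €500 applies.
Total: €1,975 + €0 + €500 = €2,475.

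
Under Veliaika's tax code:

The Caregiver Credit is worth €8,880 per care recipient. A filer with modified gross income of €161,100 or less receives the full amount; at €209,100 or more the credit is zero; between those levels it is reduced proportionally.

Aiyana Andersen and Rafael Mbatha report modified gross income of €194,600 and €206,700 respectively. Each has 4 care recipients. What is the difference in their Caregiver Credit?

€8,954

Aiyana (€194,600): Caregiver Credit: base = 4 × €8,880 = €35,520. €194,600 is €33,500 into a €48,000 phase-out range, leaving 14,500/48,000 of the credit: €35,520 × 14,500/48,000 = €10,730.
Rafael (€206,700): Caregiver Credit: base = 4 × €8,880 = €35,520. €206,700 is €45,600 into a €48,000 phase-out range, leaving 2,400/48,000 of the credit: €35,520 × 2,400/48,000 = €1,776.
Difference: |€10,730 − €1,776| = €8,954.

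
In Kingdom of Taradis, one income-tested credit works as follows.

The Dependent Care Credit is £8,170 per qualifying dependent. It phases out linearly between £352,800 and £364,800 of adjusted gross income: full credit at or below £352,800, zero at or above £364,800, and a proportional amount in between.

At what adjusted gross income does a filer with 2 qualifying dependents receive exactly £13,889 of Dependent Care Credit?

£354,600

Full credit = 2 × £8,170 = £16,340.
£13,889 is 13,889/16,340 of the full £16,340, so 2,451/16,340 of the £12,000 range has been used: income = £352,800 + £12,000 × 2,451/16,340 = £354,600.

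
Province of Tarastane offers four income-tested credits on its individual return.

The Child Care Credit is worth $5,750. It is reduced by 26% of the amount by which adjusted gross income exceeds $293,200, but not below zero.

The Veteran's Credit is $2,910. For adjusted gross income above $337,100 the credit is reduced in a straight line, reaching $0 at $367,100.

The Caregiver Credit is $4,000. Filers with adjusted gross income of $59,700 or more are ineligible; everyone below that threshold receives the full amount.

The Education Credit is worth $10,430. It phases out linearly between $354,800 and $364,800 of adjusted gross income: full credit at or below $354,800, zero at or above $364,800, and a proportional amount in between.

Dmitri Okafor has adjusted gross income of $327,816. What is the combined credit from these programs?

Child Care Credit: 26% of the $34,616 excess over $293,200 is $9,000.16 ≥ base, so the credit is $0.
Veteran's Credit: $327,816 is at or below the $337,100 threshold, so the full $2,910 applies.
Caregiver Credit: $327,816 meets or exceeds the $59,700 cutoff, so the credit is $0.
Education Credit: $327,816 is at or below the $354,800 threshold, so the full $10,430 applies.
Total: $0 + $2,910 + $0 + $10,430 = $13,340.

$13,340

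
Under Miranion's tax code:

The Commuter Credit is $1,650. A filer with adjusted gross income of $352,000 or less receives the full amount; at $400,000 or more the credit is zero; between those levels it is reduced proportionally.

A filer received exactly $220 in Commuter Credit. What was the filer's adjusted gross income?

$393,600

$220 is 220/1,650 of the full $1,650, so 1,430/1,650 of the $48,000 range has been used: income = $352,000 + $48,000 × 1,430/1,650 = $393,600.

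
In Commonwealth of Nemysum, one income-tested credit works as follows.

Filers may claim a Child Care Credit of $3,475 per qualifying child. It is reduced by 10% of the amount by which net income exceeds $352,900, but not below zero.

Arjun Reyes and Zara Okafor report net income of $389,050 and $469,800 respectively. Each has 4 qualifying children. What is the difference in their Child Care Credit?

Arjun ($389,050): Child Care Credit: base = 4 × $3,475 = $13,900. 10% of the $36,150 excess over $352,900 is $3,615; credit = $13,900 − $3,615 = $10,285.
Zara ($469,800): Child Care Credit: base = 4 × $3,475 = $13,900. 10% of the $116,900 excess over $352,900 is $11,690; credit = $13,900 − $11,690 = $2,210.
Difference: |$10,285 − $2,210| = $8,075.

$8,075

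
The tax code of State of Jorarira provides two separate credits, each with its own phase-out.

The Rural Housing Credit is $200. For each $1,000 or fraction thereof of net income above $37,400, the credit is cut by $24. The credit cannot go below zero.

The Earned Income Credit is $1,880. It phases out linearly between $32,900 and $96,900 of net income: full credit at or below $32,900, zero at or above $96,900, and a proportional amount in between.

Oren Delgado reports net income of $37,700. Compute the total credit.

$1,915

Rural Housing Credit: income exceeds $37,400 by $300, which is 1 full-or-partial $1,000 increment; reduction = 1 × $24 = $24, leaving $176.
Earned Income Credit: $37,700 is $4,800 into a $64,000 phase-out range, leaving 59,200/64,000 of the credit: $1,880 × 59,200/64,000 = $1,739.
Total: $176 + $1,739 = $1,915.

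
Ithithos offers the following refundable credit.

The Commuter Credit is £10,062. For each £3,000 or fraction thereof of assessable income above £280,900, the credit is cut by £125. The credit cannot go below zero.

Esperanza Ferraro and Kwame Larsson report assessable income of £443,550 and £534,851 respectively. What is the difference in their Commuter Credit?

Esperanza (£443,550): Commuter Credit: income exceeds £280,900 by £162,650, which is 55 full-or-partial £3,000 increments; reduction = 55 × £125 = £6,875, leaving £3,187.
Kwame (£534,851): Commuter Credit: income exceeds £280,900 by £253,951 → 85 increments × £125 = £10,625 ≥ base, so the credit is £0.
Difference: |£3,187 − £0| = £3,187.

£3,187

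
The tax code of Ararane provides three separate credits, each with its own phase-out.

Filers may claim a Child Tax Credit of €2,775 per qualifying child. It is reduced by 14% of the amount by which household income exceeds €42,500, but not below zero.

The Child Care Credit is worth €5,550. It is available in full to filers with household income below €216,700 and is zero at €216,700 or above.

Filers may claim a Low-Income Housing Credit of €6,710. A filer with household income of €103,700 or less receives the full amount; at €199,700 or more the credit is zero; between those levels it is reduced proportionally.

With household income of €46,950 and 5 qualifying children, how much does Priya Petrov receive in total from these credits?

Child Tax Credit: base = 5 × €2,775 = €13,875. 14% of the €4,450 excess over €42,500 is €623; credit = €13,875 − €623 = €13,252.
Child Care Credit: €46,950 is below the €216,700 cutoff, so the full €5,550 applies.
Low-Income Housing Credit: €46,950 is at or below the €103,700 threshold, so the full €6,710 applies.
Total: €13,252 + €5,550 + €6,710 = €25,512.

€25,512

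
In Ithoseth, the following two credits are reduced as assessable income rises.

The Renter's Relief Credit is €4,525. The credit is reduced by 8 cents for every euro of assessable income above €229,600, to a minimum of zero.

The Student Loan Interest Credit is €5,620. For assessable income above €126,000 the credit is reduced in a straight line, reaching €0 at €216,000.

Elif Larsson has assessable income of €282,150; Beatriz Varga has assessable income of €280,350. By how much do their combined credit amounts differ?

€144

Elif (€282,150): Renter's Relief Credit: 8% of the €52,550 excess over €229,600 is €4,204; credit = €4,525 − €4,204 = €321. Student Loan Interest Credit: €282,150 is at or above €216,000, so the credit is €0. total €321 + €0 = €321
Beatriz (€280,350): Renter's Relief Credit: 8% of the €50,750 excess over €229,600 is €4,060; credit = €4,525 − €4,060 = €465. Student Loan Interest Credit: €280,350 is at or above €216,000, so the credit is €0. total €465 + €0 = €465
Difference: |€321 − €465| = €144.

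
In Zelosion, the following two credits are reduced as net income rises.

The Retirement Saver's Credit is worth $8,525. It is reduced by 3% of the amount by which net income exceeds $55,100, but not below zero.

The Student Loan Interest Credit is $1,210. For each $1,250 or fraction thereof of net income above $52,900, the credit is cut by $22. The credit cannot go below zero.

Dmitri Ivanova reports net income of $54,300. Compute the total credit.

Retirement Saver's Credit: $54,300 is at or below the $55,100 threshold, so the full $8,525 applies.
Student Loan Interest Credit: income exceeds $52,900 by $1,400, which is 2 full-or-partial $1,250 increments; reduction = 2 × $22 = $44, leaving $1,166.
Total: $8,525 + $1,166 = $9,691.

$9,691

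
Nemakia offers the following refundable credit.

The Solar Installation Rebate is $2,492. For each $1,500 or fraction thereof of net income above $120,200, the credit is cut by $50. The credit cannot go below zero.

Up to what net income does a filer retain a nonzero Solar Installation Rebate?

$193,700

After 49 increments the reduction is 49 × $50 = $2,450, leaving $42; one more increment wipes it out. Increment 49 ends at excess 49 × $1,500 = $73,500, so the highest qualifying income is $120,200 + $73,500 = $193,700.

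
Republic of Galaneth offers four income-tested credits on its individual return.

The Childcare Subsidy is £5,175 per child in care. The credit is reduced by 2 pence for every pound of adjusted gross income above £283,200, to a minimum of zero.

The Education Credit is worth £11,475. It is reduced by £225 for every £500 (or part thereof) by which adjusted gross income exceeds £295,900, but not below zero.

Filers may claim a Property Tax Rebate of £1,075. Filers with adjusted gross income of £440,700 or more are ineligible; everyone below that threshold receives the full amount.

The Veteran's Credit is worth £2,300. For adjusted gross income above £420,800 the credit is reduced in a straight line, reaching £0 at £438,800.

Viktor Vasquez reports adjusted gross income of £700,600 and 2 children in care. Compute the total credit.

£2,002

Childcare Subsidy: base = 2 × £5,175 = £10,350. 2% of the £417,400 excess over £283,200 is £8,348; credit = £10,350 − £8,348 = £2,002.
Education Credit: income exceeds £295,900 by £404,700 → 810 increments × £225 = £182,250 ≥ base, so the credit is £0.
Property Tax Rebate: £700,600 meets or exceeds the £440,700 cutoff, so the credit is £0.
Veteran's Credit: £700,600 is at or above £438,800, so the credit is £0.
Total: £2,002 + £0 + £0 + £0 = £2,002.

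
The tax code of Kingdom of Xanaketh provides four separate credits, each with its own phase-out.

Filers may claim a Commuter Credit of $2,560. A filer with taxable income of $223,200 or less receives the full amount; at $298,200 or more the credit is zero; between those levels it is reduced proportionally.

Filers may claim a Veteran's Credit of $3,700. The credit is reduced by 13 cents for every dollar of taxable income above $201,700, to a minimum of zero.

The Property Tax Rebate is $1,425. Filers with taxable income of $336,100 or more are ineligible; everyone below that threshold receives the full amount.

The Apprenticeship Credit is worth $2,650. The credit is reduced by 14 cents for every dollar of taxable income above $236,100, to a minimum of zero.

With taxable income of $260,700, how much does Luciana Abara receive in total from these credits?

$2,705

Commuter Credit: $260,700 is $37,500 into a $75,000 phase-out range, leaving 37,500/75,000 of the credit: $2,560 × 37,500/75,000 = $1,280.
Veteran's Credit: 13% of the $59,000 excess over $201,700 is $7,670 ≥ base, so the credit is $0.
Property Tax Rebate: $260,700 is below the $336,100 cutoff, so the full $1,425 applies.
Apprenticeship Credit: 14% of the $24,600 excess over $236,100 is $3,444 ≥ base, so the credit is $0.
Total: $1,280 + $0 + $1,425 + $0 = $2,705.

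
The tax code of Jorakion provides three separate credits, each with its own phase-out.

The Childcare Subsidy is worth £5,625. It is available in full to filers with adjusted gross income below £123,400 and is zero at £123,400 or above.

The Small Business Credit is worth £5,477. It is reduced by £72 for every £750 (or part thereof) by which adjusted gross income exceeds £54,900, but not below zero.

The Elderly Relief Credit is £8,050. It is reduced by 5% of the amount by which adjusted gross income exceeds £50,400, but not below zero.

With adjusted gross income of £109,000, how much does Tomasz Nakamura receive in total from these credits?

£10,966

Childcare Subsidy: £109,000 is below the £123,400 cutoff, so the full £5,625 applies.
Small Business Credit: income exceeds £54,900 by £54,100, which is 73 full-or-partial £750 increments; reduction = 73 × £72 = £5,256, leaving £221.
Elderly Relief Credit: 5% of the £58,600 excess over £50,400 is £2,930; credit = £8,050 − £2,930 = £5,120.
Total: £5,625 + £221 + £5,120 = £10,966.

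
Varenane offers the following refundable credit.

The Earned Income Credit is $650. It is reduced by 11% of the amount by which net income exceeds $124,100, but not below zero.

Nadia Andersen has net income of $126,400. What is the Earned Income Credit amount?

Earned Income Credit: 11% of the $2,300 excess over $124,100 is $253; credit = $650 − $253 = $397.

$397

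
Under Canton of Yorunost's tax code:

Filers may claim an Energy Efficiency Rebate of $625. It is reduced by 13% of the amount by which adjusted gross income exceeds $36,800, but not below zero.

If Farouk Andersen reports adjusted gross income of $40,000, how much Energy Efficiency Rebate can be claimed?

Energy Efficiency Rebate: 13% of the $3,200 excess over $36,800 is $416; credit = $625 − $416 = $209.

$209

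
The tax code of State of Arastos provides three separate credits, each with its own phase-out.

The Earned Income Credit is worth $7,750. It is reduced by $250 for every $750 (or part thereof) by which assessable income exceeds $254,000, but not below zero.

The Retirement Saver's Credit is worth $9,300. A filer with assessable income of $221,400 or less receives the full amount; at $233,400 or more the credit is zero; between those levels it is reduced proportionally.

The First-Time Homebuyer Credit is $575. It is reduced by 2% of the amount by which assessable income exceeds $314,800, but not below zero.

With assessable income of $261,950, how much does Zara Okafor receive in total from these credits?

$5,575

Earned Income Credit: income exceeds $254,000 by $7,950, which is 11 full-or-partial $750 increments; reduction = 11 × $250 = $2,750, leaving $5,000.
Retirement Saver's Credit: $261,950 is at or above $233,400, so the credit is $0.
First-Time Homebuyer Credit: $261,950 is at or below the $314,800 threshold, so the full $575 applies.
Total: $5,000 + $0 + $575 = $5,575.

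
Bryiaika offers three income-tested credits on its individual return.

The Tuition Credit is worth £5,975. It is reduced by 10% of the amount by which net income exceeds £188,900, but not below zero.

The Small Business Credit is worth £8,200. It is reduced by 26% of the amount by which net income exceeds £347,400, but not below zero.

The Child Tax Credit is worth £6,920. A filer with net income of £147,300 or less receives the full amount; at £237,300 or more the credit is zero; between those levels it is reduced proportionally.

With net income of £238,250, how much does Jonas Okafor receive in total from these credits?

£9,240

Tuition Credit: 10% of the £49,350 excess over £188,900 is £4,935; credit = £5,975 − £4,935 = £1,040.
Small Business Credit: £238,250 is at or below the £347,400 threshold, so the full £8,200 applies.
Child Tax Credit: £238,250 is at or above £237,300, so the credit is £0.
Total: £1,040 + £8,200 + £0 = £9,240.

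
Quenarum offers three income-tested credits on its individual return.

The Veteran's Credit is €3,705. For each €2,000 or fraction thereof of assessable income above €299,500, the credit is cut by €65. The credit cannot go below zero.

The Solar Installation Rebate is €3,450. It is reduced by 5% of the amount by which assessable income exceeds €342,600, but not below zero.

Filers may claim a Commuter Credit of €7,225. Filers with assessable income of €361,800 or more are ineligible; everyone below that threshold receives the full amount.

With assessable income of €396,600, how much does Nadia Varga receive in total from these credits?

€1,270

Veteran's Credit: income exceeds €299,500 by €97,100, which is 49 full-or-partial €2,000 increments; reduction = 49 × €65 = €3,185, leaving €520.
Solar Installation Rebate: 5% of the €54,000 excess over €342,600 is €2,700; credit = €3,450 − €2,700 = €750.
Commuter Credit: €396,600 meets or exceeds the €361,800 cutoff, so the credit is €0.
Total: €520 + €750 + €0 = €1,270.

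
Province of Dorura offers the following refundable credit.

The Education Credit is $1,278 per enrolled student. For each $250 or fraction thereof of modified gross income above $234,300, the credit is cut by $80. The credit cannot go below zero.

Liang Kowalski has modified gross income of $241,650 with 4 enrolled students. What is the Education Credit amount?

Education Credit: base = 4 × $1,278 = $5,112. income exceeds $234,300 by $7,350, which is 30 full-or-partial $250 increments; reduction = 30 × $80 = $2,400, leaving $2,712.

$2,712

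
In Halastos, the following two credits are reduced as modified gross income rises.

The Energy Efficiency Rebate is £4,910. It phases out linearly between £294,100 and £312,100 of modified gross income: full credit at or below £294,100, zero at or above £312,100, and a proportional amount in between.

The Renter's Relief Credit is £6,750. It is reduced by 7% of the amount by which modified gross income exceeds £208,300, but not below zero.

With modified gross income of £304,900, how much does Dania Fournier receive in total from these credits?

Energy Efficiency Rebate: £304,900 is £10,800 into a £18,000 phase-out range, leaving 7,200/18,000 of the credit: £4,910 × 7,200/18,000 = £1,964.
Renter's Relief Credit: 7% of the £96,600 excess over £208,300 is £6,762 ≥ base, so the credit is £0.
Total: £1,964 + £0 = £1,964.

£1,964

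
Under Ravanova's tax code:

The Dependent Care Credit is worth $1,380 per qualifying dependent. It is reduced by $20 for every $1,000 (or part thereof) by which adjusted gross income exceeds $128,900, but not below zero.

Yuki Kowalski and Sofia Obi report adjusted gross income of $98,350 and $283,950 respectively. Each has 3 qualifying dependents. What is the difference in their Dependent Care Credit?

Yuki ($98,350): Dependent Care Credit: base = 3 × $1,380 = $4,140. $98,350 is at or below the $128,900 threshold, so the full $4,140 applies.
Sofia ($283,950): Dependent Care Credit: base = 3 × $1,380 = $4,140. income exceeds $128,900 by $155,050, which is 156 full-or-partial $1,000 increments; reduction = 156 × $20 = $3,120, leaving $1,020.
Difference: |$4,140 − $1,020| = $3,120.

$3,120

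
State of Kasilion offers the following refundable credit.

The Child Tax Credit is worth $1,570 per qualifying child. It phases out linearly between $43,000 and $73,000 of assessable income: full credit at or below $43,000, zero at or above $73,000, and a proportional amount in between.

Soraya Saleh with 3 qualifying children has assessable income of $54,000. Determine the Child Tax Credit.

Child Tax Credit: base = 3 × $1,570 = $4,710. $54,000 is $11,000 into a $30,000 phase-out range, leaving 19,000/30,000 of the credit: $4,710 × 19,000/30,000 = $2,983.

$2,983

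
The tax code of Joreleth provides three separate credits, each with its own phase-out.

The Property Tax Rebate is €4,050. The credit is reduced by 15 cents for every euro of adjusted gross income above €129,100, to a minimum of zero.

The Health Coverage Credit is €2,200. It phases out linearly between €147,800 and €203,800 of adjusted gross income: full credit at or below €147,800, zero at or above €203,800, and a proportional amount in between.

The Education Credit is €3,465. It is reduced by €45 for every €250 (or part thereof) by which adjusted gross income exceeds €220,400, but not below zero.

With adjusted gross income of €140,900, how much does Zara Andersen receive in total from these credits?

Property Tax Rebate: 15% of the €11,800 excess over €129,100 is €1,770; credit = €4,050 − €1,770 = €2,280.
Health Coverage Credit: €140,900 is at or below the €147,800 threshold, so the full €2,200 applies.
Education Credit: €140,900 is at or below the €220,400 threshold, so the full €3,465 applies.
Total: €2,280 + €2,200 + €3,465 = €7,945.

€7,945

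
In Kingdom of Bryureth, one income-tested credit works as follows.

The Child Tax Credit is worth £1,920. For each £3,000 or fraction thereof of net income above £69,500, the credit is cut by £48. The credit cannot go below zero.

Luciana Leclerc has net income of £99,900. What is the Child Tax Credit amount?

Child Tax Credit: income exceeds £69,500 by £30,400, which is 11 full-or-partial £3,000 increments; reduction = 11 × £48 = £528, leaving £1,392.

£1,392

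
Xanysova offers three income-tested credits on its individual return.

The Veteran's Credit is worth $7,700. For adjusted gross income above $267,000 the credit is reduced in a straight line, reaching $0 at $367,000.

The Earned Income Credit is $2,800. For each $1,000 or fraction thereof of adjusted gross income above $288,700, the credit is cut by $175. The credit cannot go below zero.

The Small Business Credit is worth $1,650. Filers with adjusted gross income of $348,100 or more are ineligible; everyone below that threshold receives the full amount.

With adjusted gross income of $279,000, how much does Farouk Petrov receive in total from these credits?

Veteran's Credit: $279,000 is $12,000 into a $100,000 phase-out range, leaving 88,000/100,000 of the credit: $7,700 × 88,000/100,000 = $6,776.
Earned Income Credit: $279,000 is at or below the $288,700 threshold, so the full $2,800 applies.
Small Business Credit: $279,000 is below the $348,100 cutoff, so the full $1,650 applies.
Total: $6,776 + $2,800 + $1,650 = $11,226.

$11,226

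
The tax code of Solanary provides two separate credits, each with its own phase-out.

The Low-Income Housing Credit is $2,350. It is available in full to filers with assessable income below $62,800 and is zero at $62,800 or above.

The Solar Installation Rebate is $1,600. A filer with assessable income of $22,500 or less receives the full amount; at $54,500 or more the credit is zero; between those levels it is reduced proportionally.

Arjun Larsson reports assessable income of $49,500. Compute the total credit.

Low-Income Housing Credit: $49,500 is below the $62,800 cutoff, so the full $2,350 applies.
Solar Installation Rebate: $49,500 is $27,000 into a $32,000 phase-out range, leaving 5,000/32,000 of the credit: $1,600 × 5,000/32,000 = $250.
Total: $2,350 + $250 = $2,600.

$2,600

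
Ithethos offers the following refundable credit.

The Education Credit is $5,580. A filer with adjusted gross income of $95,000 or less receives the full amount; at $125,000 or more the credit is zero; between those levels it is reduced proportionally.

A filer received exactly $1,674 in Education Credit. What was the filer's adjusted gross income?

$1,674 is 1,674/5,580 of the full $5,580, so 3,906/5,580 of the $30,000 range has been used: income = $95,000 + $30,000 × 3,906/5,580 = $116,000.

$116,000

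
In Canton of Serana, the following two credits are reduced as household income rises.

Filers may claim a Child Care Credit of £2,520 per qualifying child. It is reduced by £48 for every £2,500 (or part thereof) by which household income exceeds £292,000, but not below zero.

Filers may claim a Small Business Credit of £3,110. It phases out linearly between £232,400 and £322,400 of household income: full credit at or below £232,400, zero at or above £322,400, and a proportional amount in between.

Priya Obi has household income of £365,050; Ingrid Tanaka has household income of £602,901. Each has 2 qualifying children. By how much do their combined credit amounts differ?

£3,600

Priya (£365,050): Child Care Credit: base = 2 × £2,520 = £5,040. income exceeds £292,000 by £73,050, which is 30 full-or-partial £2,500 increments; reduction = 30 × £48 = £1,440, leaving £3,600. Small Business Credit: £365,050 is at or above £322,400, so the credit is £0. total £3,600 + £0 = £3,600
Ingrid (£602,901): Child Care Credit: base = 2 × £2,520 = £5,040. income exceeds £292,000 by £310,901 → 125 increments × £48 = £6,000 ≥ base, so the credit is £0. Small Business Credit: £602,901 is at or above £322,400, so the credit is £0. total £0 + £0 = £0
Difference: |£3,600 − £0| = £3,600.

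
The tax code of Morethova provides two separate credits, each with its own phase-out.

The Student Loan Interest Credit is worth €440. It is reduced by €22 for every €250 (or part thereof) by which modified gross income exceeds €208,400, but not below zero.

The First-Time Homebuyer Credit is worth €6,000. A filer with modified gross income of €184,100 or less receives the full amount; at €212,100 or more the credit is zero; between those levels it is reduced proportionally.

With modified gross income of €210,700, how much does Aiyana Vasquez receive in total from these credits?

€520

Student Loan Interest Credit: income exceeds €208,400 by €2,300, which is 10 full-or-partial €250 increments; reduction = 10 × €22 = €220, leaving €220.
First-Time Homebuyer Credit: €210,700 is €26,600 into a €28,000 phase-out range, leaving 1,400/28,000 of the credit: €6,000 × 1,400/28,000 = €300.
Total: €220 + €300 = €520.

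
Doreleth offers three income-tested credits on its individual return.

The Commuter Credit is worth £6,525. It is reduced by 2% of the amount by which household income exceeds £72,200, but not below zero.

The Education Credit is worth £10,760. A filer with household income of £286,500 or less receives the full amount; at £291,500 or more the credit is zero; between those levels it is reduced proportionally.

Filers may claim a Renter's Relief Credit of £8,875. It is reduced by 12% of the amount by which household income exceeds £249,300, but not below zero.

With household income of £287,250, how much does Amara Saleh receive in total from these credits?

Commuter Credit: 2% of the £215,050 excess over £72,200 is £4,301; credit = £6,525 − £4,301 = £2,224.
Education Credit: £287,250 is £750 into a £5,000 phase-out range, leaving 4,250/5,000 of the credit: £10,760 × 4,250/5,000 = £9,146.
Renter's Relief Credit: 12% of the £37,950 excess over £249,300 is £4,554; credit = £8,875 − £4,554 = £4,321.
Total: £2,224 + £9,146 + £4,321 = £15,691.

£15,691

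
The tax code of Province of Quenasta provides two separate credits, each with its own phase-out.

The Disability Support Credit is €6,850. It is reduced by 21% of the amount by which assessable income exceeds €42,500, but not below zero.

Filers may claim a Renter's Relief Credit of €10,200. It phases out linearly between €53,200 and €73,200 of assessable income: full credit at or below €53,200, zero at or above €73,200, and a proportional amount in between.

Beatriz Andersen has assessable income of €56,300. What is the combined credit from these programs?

€12,571

Disability Support Credit: 21% of the €13,800 excess over €42,500 is €2,898; credit = €6,850 − €2,898 = €3,952.
Renter's Relief Credit: €56,300 is €3,100 into a €20,000 phase-out range, leaving 16,900/20,000 of the credit: €10,200 × 16,900/20,000 = €8,619.
Total: €3,952 + €8,619 = €12,571.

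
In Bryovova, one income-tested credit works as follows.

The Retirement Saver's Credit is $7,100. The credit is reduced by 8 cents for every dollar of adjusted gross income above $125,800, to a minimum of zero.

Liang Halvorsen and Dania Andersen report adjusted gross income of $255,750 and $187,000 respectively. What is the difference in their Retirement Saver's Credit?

$2,204

Liang ($255,750): Retirement Saver's Credit: 8% of the $129,950 excess over $125,800 is $10,396 ≥ base, so the credit is $0.
Dania ($187,000): Retirement Saver's Credit: 8% of the $61,200 excess over $125,800 is $4,896; credit = $7,100 − $4,896 = $2,204.
Difference: |$0 − $2,204| = $2,204.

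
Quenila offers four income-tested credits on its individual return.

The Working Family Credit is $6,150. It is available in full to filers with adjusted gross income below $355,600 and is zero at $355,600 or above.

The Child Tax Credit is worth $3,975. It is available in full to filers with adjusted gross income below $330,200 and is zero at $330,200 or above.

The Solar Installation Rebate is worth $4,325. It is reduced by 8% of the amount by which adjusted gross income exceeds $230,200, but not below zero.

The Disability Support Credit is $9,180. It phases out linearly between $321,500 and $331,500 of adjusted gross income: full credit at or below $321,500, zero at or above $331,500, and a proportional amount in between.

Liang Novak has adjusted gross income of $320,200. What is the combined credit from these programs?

Working Family Credit: $320,200 is below the $355,600 cutoff, so the full $6,150 applies.
Child Tax Credit: $320,200 is below the $330,200 cutoff, so the full $3,975 applies.
Solar Installation Rebate: 8% of the $90,000 excess over $230,200 is $7,200 ≥ base, so the credit is $0.
Disability Support Credit: $320,200 is at or below the $321,500 threshold, so the full $9,180 applies.
Total: $6,150 + $3,975 + $0 + $9,180 = $19,305.

$19,305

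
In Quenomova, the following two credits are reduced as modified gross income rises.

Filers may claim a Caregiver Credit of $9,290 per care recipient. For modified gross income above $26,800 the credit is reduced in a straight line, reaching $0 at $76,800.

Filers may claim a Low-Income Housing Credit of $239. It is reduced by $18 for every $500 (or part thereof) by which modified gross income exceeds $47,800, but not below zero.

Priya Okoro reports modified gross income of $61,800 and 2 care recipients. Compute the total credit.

$5,574

Caregiver Credit: base = 2 × $9,290 = $18,580. $61,800 is $35,000 into a $50,000 phase-out range, leaving 15,000/50,000 of the credit: $18,580 × 15,000/50,000 = $5,574.
Low-Income Housing Credit: income exceeds $47,800 by $14,000 → 28 increments × $18 = $504 ≥ base, so the credit is $0.
Total: $5,574 + $0 = $5,574.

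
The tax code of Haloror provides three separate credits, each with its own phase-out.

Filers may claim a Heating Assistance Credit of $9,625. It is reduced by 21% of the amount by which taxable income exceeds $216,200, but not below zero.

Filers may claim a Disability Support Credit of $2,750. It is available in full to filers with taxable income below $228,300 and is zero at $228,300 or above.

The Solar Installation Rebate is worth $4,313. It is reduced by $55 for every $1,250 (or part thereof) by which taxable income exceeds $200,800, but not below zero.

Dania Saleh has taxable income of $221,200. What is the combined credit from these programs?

$14,703

Heating Assistance Credit: 21% of the $5,000 excess over $216,200 is $1,050; credit = $9,625 − $1,050 = $8,575.
Disability Support Credit: $221,200 is below the $228,300 cutoff, so the full $2,750 applies.
Solar Installation Rebate: income exceeds $200,800 by $20,400, which is 17 full-or-partial $1,250 increments; reduction = 17 × $55 = $935, leaving $3,378.
Total: $8,575 + $2,750 + $3,378 = $14,703.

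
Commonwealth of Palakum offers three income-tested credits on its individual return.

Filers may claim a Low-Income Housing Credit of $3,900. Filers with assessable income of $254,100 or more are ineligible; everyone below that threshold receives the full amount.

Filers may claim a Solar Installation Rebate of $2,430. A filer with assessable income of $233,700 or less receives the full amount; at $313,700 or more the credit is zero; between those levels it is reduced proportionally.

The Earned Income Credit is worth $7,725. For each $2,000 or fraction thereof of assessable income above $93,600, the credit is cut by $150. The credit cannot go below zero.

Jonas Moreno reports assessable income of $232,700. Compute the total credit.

Low-Income Housing Credit: $232,700 is below the $254,100 cutoff, so the full $3,900 applies.
Solar Installation Rebate: $232,700 is at or below the $233,700 threshold, so the full $2,430 applies.
Earned Income Credit: income exceeds $93,600 by $139,100 → 70 increments × $150 = $10,500 ≥ base, so the credit is $0.
Total: $3,900 + $2,430 + $0 = $6,330.

$6,330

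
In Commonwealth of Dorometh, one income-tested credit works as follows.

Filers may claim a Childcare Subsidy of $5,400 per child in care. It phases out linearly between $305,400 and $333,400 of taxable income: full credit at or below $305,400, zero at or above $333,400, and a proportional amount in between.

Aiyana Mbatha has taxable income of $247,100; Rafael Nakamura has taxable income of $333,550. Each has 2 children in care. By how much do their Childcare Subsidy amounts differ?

$10,800

Aiyana ($247,100): Childcare Subsidy: base = 2 × $5,400 = $10,800. $247,100 is at or below the $305,400 threshold, so the full $10,800 applies.
Rafael ($333,550): Childcare Subsidy: base = 2 × $5,400 = $10,800. $333,550 is at or above $333,400, so the credit is $0.
Difference: |$10,800 − $0| = $10,800.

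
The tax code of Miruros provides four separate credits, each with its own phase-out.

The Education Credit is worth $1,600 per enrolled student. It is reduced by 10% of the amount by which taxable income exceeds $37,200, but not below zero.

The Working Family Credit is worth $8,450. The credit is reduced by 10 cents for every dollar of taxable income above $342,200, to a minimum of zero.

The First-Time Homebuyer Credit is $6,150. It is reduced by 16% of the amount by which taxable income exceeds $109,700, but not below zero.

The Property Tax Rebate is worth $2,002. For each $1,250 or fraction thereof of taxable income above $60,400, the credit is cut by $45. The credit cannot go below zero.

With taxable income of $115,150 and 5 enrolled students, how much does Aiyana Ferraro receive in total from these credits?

Education Credit: base = 5 × $1,600 = $8,000. 10% of the $77,950 excess over $37,200 is $7,795; credit = $8,000 − $7,795 = $205.
Working Family Credit: $115,150 is at or below the $342,200 threshold, so the full $8,450 applies.
First-Time Homebuyer Credit: 16% of the $5,450 excess over $109,700 is $872; credit = $6,150 − $872 = $5,278.
Property Tax Rebate: income exceeds $60,400 by $54,750, which is 44 full-or-partial $1,250 increments; reduction = 44 × $45 = $1,980, leaving $22.
Total: $205 + $8,450 + $5,278 + $22 = $13,955.

$13,955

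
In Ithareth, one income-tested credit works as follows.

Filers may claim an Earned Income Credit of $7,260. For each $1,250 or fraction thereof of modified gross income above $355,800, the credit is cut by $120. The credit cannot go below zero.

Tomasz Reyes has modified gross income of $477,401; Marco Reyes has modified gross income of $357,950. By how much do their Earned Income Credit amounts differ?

$7,020

Tomasz ($477,401): Earned Income Credit: income exceeds $355,800 by $121,601 → 98 increments × $120 = $11,760 ≥ base, so the credit is $0.
Marco ($357,950): Earned Income Credit: income exceeds $355,800 by $2,150, which is 2 full-or-partial $1,250 increments; reduction = 2 × $120 = $240, leaving $7,020.
Difference: |$0 − $7,020| = $7,020.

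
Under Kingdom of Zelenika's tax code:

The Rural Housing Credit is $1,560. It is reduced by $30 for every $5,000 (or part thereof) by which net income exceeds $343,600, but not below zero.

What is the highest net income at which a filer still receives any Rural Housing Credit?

After 51 increments the reduction is 51 × $30 = $1,530, leaving $30; one more increment wipes it out. Increment 51 ends at excess 51 × $5,000 = $255,000, so the highest qualifying income is $343,600 + $255,000 = $598,600.

$598,600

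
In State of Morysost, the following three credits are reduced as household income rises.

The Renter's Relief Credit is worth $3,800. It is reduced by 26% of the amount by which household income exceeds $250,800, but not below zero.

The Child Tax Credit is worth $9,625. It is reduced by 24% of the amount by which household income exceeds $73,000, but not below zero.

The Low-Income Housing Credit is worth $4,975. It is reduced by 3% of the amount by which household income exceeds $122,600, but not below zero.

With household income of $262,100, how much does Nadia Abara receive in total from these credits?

Renter's Relief Credit: 26% of the $11,300 excess over $250,800 is $2,938; credit = $3,800 − $2,938 = $862.
Child Tax Credit: 24% of the $189,100 excess over $73,000 is $45,384 ≥ base, so the credit is $0.
Low-Income Housing Credit: 3% of the $139,500 excess over $122,600 is $4,185; credit = $4,975 − $4,185 = $790.
Total: $862 + $0 + $790 = $1,652.

$1,652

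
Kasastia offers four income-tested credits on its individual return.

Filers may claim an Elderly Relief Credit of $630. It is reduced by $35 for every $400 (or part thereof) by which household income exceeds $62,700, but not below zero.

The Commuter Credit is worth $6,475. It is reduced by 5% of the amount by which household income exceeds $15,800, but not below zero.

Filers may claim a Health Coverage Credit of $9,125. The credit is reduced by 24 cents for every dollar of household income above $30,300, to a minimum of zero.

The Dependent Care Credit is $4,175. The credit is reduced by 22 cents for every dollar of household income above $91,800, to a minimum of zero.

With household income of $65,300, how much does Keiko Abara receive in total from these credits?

$9,285

Elderly Relief Credit: income exceeds $62,700 by $2,600, which is 7 full-or-partial $400 increments; reduction = 7 × $35 = $245, leaving $385.
Commuter Credit: 5% of the $49,500 excess over $15,800 is $2,475; credit = $6,475 − $2,475 = $4,000.
Health Coverage Credit: 24% of the $35,000 excess over $30,300 is $8,400; credit = $9,125 − $8,400 = $725.
Dependent Care Credit: $65,300 is at or below the $91,800 threshold, so the full $4,175 applies.
Total: $385 + $4,000 + $725 + $4,175 = $9,285.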